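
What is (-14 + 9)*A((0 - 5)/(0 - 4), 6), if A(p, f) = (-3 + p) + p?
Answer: 5/2 ≈ 2.5000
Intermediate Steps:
A(p, f) = -3 + 2*p
(-14 + 9)*A((0 - 5)/(0 - 4), 6) = (-14 + 9)*(-3 + 2*((0 - 5)/(0 - 4))) = -5*(-3 + 2*(-5/(-4))) = -5*(-3 + 2*(-5*(-¼))) = -5*(-3 + 2*(5/4)) = -5*(-3 + 5/2) = -5*(-½) = 5/2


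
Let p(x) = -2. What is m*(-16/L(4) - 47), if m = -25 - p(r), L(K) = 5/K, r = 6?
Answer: 6877/5 ≈ 1375.4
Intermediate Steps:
m = -23 (m = -25 - 1*(-2) = -25 + 2 = -23)
m*(-16/L(4) - 47) = -23*(-16/(5/4) - 47) = -23*(-16/(5*(1/4)) - 47) = -23*(-16/5/4 - 47) = -23*(-16*4/5 - 47) = -23*(-64/5 - 47) = -23*(-299/5) = 6877/5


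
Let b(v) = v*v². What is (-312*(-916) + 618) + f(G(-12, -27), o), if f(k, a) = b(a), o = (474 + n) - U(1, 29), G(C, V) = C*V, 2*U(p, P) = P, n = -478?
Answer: 2240627/8 ≈ 2.8008e+5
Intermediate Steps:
U(p, P) = P/2
o = -37/2 (o = (474 - 478) - 29/2 = -4 - 1*29/2 = -4 - 29/2 = -37/2 ≈ -18.500)
b(v) = v³
f(k, a) = a³
(-312*(-916) + 618) + f(G(-12, -27), o) = (-312*(-916) + 618) + (-37/2)³ = (285792 + 618) - 50653/8 = 286410 - 50653/8 = 2240627/8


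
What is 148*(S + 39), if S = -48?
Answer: -1332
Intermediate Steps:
148*(S + 39) = 148*(-48 + 39) = 148*(-9) = -1332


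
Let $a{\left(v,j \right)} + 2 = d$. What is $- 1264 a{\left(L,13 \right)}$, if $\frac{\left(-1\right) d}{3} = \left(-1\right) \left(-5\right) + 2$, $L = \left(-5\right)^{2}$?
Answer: $29072$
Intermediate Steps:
$L = 25$
$d = -21$ ($d = - 3 \left(\left(-1\right) \left(-5\right) + 2\right) = - 3 \left(5 + 2\right) = \left(-3\right) 7 = -21$)
$a{\left(v,j \right)} = -23$ ($a{\left(v,j \right)} = -2 - 21 = -23$)
$- 1264 a{\left(L,13 \right)} = \left(-1264\right) \left(-23\right) = 29072$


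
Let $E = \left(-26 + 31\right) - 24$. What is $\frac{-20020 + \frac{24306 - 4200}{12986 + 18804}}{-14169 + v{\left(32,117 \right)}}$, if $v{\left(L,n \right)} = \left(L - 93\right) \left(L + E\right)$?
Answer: $\frac{318207847}{237820990} \approx 1.338$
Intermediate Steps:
$E = -19$ ($E = 5 - 24 = -19$)
$v{\left(L,n \right)} = \left(-93 + L\right) \left(-19 + L\right)$ ($v{\left(L,n \right)} = \left(L - 93\right) \left(L - 19\right) = \left(-93 + L\right) \left(-19 + L\right)$)
$\frac{-20020 + \frac{24306 - 4200}{12986 + 18804}}{-14169 + v{\left(32,117 \right)}} = \frac{-20020 + \frac{24306 - 4200}{12986 + 18804}}{-14169 + \left(1767 + 32^{2} - 3584\right)} = \frac{-20020 + \frac{20106}{31790}}{-14169 + \left(1767 + 1024 - 3584\right)} = \frac{-20020 + 20106 \cdot \frac{1}{31790}}{-14169 - 793} = \frac{-20020 + \frac{10053}{15895}}{-14962} = \left(- \frac{318207847}{15895}\right) \left(- \frac{1}{14962}\right) = \frac{318207847}{237820990}$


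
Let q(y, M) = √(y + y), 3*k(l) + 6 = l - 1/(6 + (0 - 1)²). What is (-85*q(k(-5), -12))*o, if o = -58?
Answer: 9860*I*√91/7 ≈ 13437.0*I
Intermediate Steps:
k(l) = -43/21 + l/3 (k(l) = -2 + (l - 1/(6 + (0 - 1)²))/3 = -2 + (l - 1/(6 + (-1)²))/3 = -2 + (l - 1/(6 + 1))/3 = -2 + (l - 1/7)/3 = -2 + (l - 1*⅐)/3 = -2 + (l - ⅐)/3 = -2 + (-⅐ + l)/3 = -2 + (-1/21 + l/3) = -43/21 + l/3)
q(y, M) = √2*√y (q(y, M) = √(2*y) = √2*√y)
(-85*q(k(-5), -12))*o = -85*√2*√(-43/21 + (⅓)*(-5))*(-58) = -85*√2*√(-43/21 - 5/3)*(-58) = -85*√2*√(-26/7)*(-58) = -85*√2*I*√182/7*(-58) = -170*I*√91/7*(-58) = 9860*I*√91/7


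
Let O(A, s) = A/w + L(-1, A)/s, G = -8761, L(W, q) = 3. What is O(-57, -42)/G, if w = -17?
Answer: -781/2085118 ≈ -0.00037456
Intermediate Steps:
O(A, s) = 3/s - A/17 (O(A, s) = A/(-17) + 3/s = A*(-1/17) + 3/s = -A/17 + 3/s = 3/s - A/17)
O(-57, -42)/G = (3/(-42) - 1/17*(-57))/(-8761) = (3*(-1/42) + 57/17)*(-1/8761) = (-1/14 + 57/17)*(-1/8761) = (781/238)*(-1/8761) = -781/2085118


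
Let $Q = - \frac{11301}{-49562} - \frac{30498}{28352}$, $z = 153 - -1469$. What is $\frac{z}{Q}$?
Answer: $- \frac{569801229632}{297783981} \approx -1913.5$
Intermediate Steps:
$z = 1622$ ($z = 153 + 1469 = 1622$)
$Q = - \frac{297783981}{351295456}$ ($Q = \left(-11301\right) \left(- \frac{1}{49562}\right) - \frac{15249}{14176} = \frac{11301}{49562} - \frac{15249}{14176} = - \frac{297783981}{351295456} \approx -0.84767$)
$\frac{z}{Q} = \frac{1622}{- \frac{297783981}{351295456}} = 1622 \left(- \frac{351295456}{297783981}\right) = - \frac{569801229632}{297783981}$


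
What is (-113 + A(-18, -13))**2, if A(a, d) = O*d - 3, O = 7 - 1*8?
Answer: 10609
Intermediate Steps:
O = -1 (O = 7 - 8 = -1)
A(a, d) = -3 - d (A(a, d) = -d - 3 = -3 - d)
(-113 + A(-18, -13))**2 = (-113 + (-3 - 1*(-13)))**2 = (-113 + (-3 + 13))**2 = (-113 + 10)**2 = (-103)**2 = 10609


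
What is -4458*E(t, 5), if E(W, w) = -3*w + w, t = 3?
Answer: 44580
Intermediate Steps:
E(W, w) = -2*w
-4458*E(t, 5) = -(-8916)*5 = -4458*(-10) = 44580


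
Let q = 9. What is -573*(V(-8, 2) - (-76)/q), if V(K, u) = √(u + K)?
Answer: -14516/3 - 573*I*√6 ≈ -4838.7 - 1403.6*I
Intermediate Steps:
V(K, u) = √(K + u)
-573*(V(-8, 2) - (-76)/q) = -573*(√(-8 + 2) - (-76)/9) = -573*(√(-6) - (-76)/9) = -573*(I*√6 - 1*(-76/9)) = -573*(I*√6 + 76/9) = -573*(76/9 + I*√6) = -14516/3 - 573*I*√6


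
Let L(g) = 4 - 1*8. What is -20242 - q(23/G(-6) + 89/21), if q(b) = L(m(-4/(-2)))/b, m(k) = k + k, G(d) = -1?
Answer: -3987716/197 ≈ -20242.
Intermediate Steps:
m(k) = 2*k
L(g) = -4 (L(g) = 4 - 8 = -4)
q(b) = -4/b
-20242 - q(23/G(-6) + 89/21) = -20242 - (-4)/(23/(-1) + 89/21) = -20242 - (-4)/(23*(-1) + 89*(1/21)) = -20242 - (-4)/(-23 + 89/21) = -20242 - (-4)/(-394/21) = -20242 - (-4)*(-21)/394 = -20242 - 1*42/197 = -20242 - 42/197 = -3987716/197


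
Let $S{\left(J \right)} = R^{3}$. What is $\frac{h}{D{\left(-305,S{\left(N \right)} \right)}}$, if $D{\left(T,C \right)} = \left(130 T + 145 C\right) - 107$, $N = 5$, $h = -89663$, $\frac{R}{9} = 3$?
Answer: $- \frac{89663}{2814278} \approx -0.03186$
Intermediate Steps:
$R = 27$ ($R = 9 \cdot 3 = 27$)
$S{\left(J \right)} = 19683$ ($S{\left(J \right)} = 27^{3} = 19683$)
$D{\left(T,C \right)} = -107 + 130 T + 145 C$
$\frac{h}{D{\left(-305,S{\left(N \right)} \right)}} = - \frac{89663}{-107 + 130 \left(-305\right) + 145 \cdot 19683} = - \frac{89663}{-107 - 39650 + 2854035} = - \frac{89663}{2814278}$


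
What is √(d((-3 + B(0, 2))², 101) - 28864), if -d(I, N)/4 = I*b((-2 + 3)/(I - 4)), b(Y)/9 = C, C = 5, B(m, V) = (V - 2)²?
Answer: 2*I*√7621 ≈ 174.6*I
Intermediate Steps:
B(m, V) = (-2 + V)²
b(Y) = 45 (b(Y) = 9*5 = 45)
d(I, N) = -180*I (d(I, N) = -4*I*45 = -180*I)
√(d((-3 + B(0, 2))², 101) - 28864) = √(-180*(-3 + (-2 + 2)²)² - 28864) = √(-180*(-3 + 0²)² - 28864) = √(-180*(-3 + 0)² - 28864) = √(-180*(-3)² - 28864) = √(-180*9 - 28864) = √(-1620 - 28864) = √(-30484) = 2*I*√7621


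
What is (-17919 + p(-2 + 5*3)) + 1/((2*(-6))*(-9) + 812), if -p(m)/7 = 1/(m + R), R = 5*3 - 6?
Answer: -181343489/10120 ≈ -17919.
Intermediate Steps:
R = 9 (R = 15 - 6 = 9)
p(m) = -7/(9 + m) (p(m) = -7/(m + 9) = -7/(9 + m))
(-17919 + p(-2 + 5*3)) + 1/((2*(-6))*(-9) + 812) = (-17919 - 7/(9 + (-2 + 5*3))) + 1/((2*(-6))*(-9) + 812) = (-17919 - 7/(9 + (-2 + 15))) + 1/(-12*(-9) + 812) = (-17919 - 7/(9 + 13)) + 1/(108 + 812) = (-17919 - 7/22) + 1/920 = -394225/22 + 1/920 = -181343489/10120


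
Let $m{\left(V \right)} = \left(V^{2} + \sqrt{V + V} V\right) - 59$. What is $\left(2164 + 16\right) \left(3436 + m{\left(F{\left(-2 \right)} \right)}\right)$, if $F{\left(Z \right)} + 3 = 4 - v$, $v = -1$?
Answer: $7379300$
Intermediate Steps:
$F{\left(Z \right)} = 2$ ($F{\left(Z \right)} = -3 + \left(4 - -1\right) = -3 + \left(4 + 1\right) = -3 + 5 = 2$)
$m{\left(V \right)} = -59 + V^{2} + \sqrt{2} V^{\frac{3}{2}}$ ($m{\left(V \right)} = \left(V^{2} + \sqrt{2 V} V\right) - 59 = \left(V^{2} + \sqrt{2} \sqrt{V} V\right) - 59 = \left(V^{2} + \sqrt{2} V^{\frac{3}{2}}\right) - 59 = -59 + V^{2} + \sqrt{2} V^{\frac{3}{2}}$)
$\left(2164 + 16\right) \left(3436 + m{\left(F{\left(-2 \right)} \right)}\right) = \left(2164 + 16\right) \left(3436 + \left(-59 + 2^{2} + \sqrt{2} \cdot 2^{\frac{3}{2}}\right)\right) = 2180 \left(3436 + \left(-59 + 4 + \sqrt{2} \cdot 2 \sqrt{2}\right)\right) = 2180 \left(3436 + \left(-59 + 4 + 4\right)\right) = 2180 \left(3436 - 51\right) = 2180 \cdot 3385 = 7379300$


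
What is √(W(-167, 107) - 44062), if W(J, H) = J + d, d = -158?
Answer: I*√44387 ≈ 210.68*I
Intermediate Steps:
W(J, H) = -158 + J (W(J, H) = J - 158 = -158 + J)
√(W(-167, 107) - 44062) = √((-158 - 167) - 44062) = √(-325 - 44062) = √(-44387) = I*√44387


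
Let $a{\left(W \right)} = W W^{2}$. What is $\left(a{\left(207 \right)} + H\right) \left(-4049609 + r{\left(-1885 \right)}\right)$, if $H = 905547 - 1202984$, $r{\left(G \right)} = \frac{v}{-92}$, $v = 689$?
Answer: $- \frac{1596869379463701}{46} \approx -3.4715 \cdot 10^{13}$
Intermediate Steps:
$r{\left(G \right)} = - \frac{689}{92}$ ($r{\left(G \right)} = \frac{689}{-92} = 689 \left(- \frac{1}{92}\right) = - \frac{689}{92}$)
$a{\left(W \right)} = W^{3}$
$H = -297437$
$\left(a{\left(207 \right)} + H\right) \left(-4049609 + r{\left(-1885 \right)}\right) = \left(207^{3} - 297437\right) \left(-4049609 - \frac{689}{92}\right) = \left(8869743 - 297437\right) \left(- \frac{372564717}{92}\right) = 8572306 \left(- \frac{372564717}{92}\right) = - \frac{1596869379463701}{46}$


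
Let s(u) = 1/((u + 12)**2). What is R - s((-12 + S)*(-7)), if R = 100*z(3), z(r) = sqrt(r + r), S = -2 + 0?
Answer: -1/12100 + 100*sqrt(6) ≈ 244.95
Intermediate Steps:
S = -2
z(r) = sqrt(2)*sqrt(r) (z(r) = sqrt(2*r) = sqrt(2)*sqrt(r))
s(u) = (12 + u)**(-2) (s(u) = 1/((12 + u)**2) = (12 + u)**(-2))
R = 100*sqrt(6) (R = 100*(sqrt(2)*sqrt(3)) = 100*sqrt(6) ≈ 244.95)
R - s((-12 + S)*(-7)) = 100*sqrt(6) - 1/(12 + (-12 - 2)*(-7))**2 = 100*sqrt(6) - 1/(12 - 14*(-7))**2 = 100*sqrt(6) - 1/(12 + 98)**2 = 100*sqrt(6) - 1/110**2 = 100*sqrt(6) - 1*1/12100 = 100*sqrt(6) - 1/12100 = -1/12100 + 100*sqrt(6)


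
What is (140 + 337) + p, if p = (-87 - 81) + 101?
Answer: 410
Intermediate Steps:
p = -67 (p = -168 + 101 = -67)
(140 + 337) + p = (140 + 337) - 67 = 477 - 67 = 410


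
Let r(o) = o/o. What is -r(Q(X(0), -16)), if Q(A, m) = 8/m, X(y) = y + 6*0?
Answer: -1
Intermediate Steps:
X(y) = y (X(y) = y + 0 = y)
r(o) = 1
-r(Q(X(0), -16)) = -1*1 = -1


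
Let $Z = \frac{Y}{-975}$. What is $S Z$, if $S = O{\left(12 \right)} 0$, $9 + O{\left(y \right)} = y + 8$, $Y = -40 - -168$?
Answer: $0$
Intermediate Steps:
$Y = 128$ ($Y = -40 + 168 = 128$)
$O{\left(y \right)} = -1 + y$ ($O{\left(y \right)} = -9 + \left(y + 8\right) = -9 + \left(8 + y\right) = -1 + y$)
$S = 0$ ($S = \left(-1 + 12\right) 0 = 11 \cdot 0 = 0$)
$Z = - \frac{128}{975}$ ($Z = \frac{128}{-975} = 128 \left(- \frac{1}{975}\right) = - \frac{128}{975} \approx -0.13128$)
$S Z = 0 \left(- \frac{128}{975}\right) = 0$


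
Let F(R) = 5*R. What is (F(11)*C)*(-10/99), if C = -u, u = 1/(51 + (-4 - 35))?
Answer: 25/54 ≈ 0.46296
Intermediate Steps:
u = 1/12 (u = 1/(51 - 39) = 1/12 ≈ 0.083333)
C = -1/12 (C = -1*1/12 = -1/12 ≈ -0.083333)
(F(11)*C)*(-10/99) = ((5*11)*(-1/12))*(-10/99) = (55*(-1/12))*(-10*1/99) = -55/12*(-10/99) = 25/54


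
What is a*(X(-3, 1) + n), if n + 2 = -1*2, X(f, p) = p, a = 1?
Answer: -3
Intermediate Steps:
n = -4 (n = -2 - 1*2 = -2 - 2 = -4)
a*(X(-3, 1) + n) = 1*(1 - 4) = 1*(-3) = -3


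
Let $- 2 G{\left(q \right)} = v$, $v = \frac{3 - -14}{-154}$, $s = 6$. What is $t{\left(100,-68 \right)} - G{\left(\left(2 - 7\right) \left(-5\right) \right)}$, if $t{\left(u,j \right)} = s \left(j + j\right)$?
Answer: $- \frac{251345}{308} \approx -816.05$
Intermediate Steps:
$v = - \frac{17}{154}$ ($v = \left(3 + 14\right) \left(- \frac{1}{154}\right) = 17 \left(- \frac{1}{154}\right) = - \frac{17}{154} \approx -0.11039$)
$t{\left(u,j \right)} = 12 j$ ($t{\left(u,j \right)} = 6 \left(j + j\right) = 6 \cdot 2 j = 12 j$)
$G{\left(q \right)} = \frac{17}{308}$ ($G{\left(q \right)} = \left(- \frac{1}{2}\right) \left(- \frac{17}{154}\right) = \frac{17}{308}$)
$t{\left(100,-68 \right)} - G{\left(\left(2 - 7\right) \left(-5\right) \right)} = 12 \left(-68\right) - \frac{17}{308} = -816 - \frac{17}{308} = - \frac{251345}{308}$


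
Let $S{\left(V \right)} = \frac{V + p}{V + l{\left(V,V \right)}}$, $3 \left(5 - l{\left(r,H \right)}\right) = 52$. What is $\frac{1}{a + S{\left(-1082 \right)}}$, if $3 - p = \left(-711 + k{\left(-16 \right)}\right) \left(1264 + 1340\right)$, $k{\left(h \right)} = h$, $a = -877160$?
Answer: $- \frac{3283}{2885392367} \approx -1.1378 \cdot 10^{-6}$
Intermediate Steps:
$l{\left(r,H \right)} = - \frac{37}{3}$ ($l{\left(r,H \right)} = 5 - \frac{52}{3} = - \frac{37}{3}$)
$p = 1893111$ ($p = 3 - \left(-711 - 16\right) \left(1264 + 1340\right) = 3 - \left(-727\right) 2604 = 3 - -1893108 = 3 + 1893108 = 1893111$)
$S{\left(V \right)} = \frac{1893111 + V}{- \frac{37}{3} + V}$ ($S{\left(V \right)} = \frac{V + 1893111}{V - \frac{37}{3}} = \frac{1893111 + V}{- \frac{37}{3} + V}$)
$\frac{1}{a + S{\left(-1082 \right)}} = \frac{1}{-877160 + \frac{3 \left(1893111 - 1082\right)}{-37 + 3 \left(-1082\right)}} = \frac{1}{-877160 + 3 \frac{1}{-37 - 3246} \cdot 1892029} = \frac{1}{-877160 + 3 \frac{1}{-3283} \cdot 1892029} = \frac{1}{-877160 + 3 \left(- \frac{1}{3283}\right) 1892029} = \frac{1}{-877160 - \frac{5676087}{3283}} = \frac{1}{- \frac{2885392367}{3283}} = - \frac{3283}{2885392367}$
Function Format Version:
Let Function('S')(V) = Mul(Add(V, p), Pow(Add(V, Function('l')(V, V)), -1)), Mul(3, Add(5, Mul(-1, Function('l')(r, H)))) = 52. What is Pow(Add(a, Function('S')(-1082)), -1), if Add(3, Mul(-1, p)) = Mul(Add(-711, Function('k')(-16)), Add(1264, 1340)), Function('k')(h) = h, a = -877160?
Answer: Rational(-3283, 2885392367) ≈ -1.1378e-6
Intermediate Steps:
Function('l')(r, H) = Rational(-37, 3) (Function('l')(r, H) = Add(5, Mul(Rational(-1, 3), 52)) = Add(5, Rational(-52, 3)) = Rational(-37, 3))
p = 1893111 (p = Add(3, Mul(-1, Mul(Add(-711, -16), Add(1264, 1340)))) = Add(3, Mul(-1, Mul(-727, 2604))) = Add(3, Mul(-1, -1893108)) = Add(3, 1893108) = 1893111)
Function('S')(V) = Mul(Pow(Add(Rational(-37, 3), V), -1), Add(1893111, V)) (Function('S')(V) = Mul(Add(V, 1893111), Pow(Add(V, Rational(-37, 3)), -1)) = Mul(Add(1893111, V), Pow(Add(Rational(-37, 3), V), -1)) = Mul(Pow(Add(Rational(-37, 3), V), -1), Add(1893111, V)))
Pow(Add(a, Function('S')(-1082)), -1) = Pow(Add(-877160, Mul(3, Pow(Add(-37, Mul(3, -1082)), -1), Add(1893111, -1082))), -1) = Pow(Add(-877160, Mul(3, Pow(Add(-37, -3246), -1), 1892029)), -1) = Pow(Add(-877160, Mul(3, Pow(-3283, -1), 1892029)), -1) = Pow(Add(-877160, Mul(3, Rational(-1, 3283), 1892029)), -1) = Pow(Add(-877160, Rational(-5676087, 3283)), -1) = Pow(Rational(-2885392367, 3283), -1) = Rational(-3283, 2885392367)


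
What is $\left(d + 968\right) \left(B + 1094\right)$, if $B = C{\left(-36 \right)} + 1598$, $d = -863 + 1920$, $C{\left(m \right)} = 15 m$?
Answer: $4357800$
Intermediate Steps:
$d = 1057$
$B = 1058$ ($B = 15 \left(-36\right) + 1598 = -540 + 1598 = 1058$)
$\left(d + 968\right) \left(B + 1094\right) = \left(1057 + 968\right) \left(1058 + 1094\right) = 2025 \cdot 2152 = 4357800$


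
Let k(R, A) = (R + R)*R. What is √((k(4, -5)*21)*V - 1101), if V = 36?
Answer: √23091 ≈ 151.96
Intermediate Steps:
k(R, A) = 2*R² (k(R, A) = (2*R)*R = 2*R²)
√((k(4, -5)*21)*V - 1101) = √(((2*4²)*21)*36 - 1101) = √(((2*16)*21)*36 - 1101) = √((32*21)*36 - 1101) = √(672*36 - 1101) = √(24192 - 1101) = √23091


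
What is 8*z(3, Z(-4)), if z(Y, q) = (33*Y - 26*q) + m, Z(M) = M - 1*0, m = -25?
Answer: 1424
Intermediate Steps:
Z(M) = M (Z(M) = M + 0 = M)
z(Y, q) = -25 - 26*q + 33*Y (z(Y, q) = (33*Y - 26*q) - 25 = (-26*q + 33*Y) - 25 = -25 - 26*q + 33*Y)
8*z(3, Z(-4)) = 8*(-25 - 26*(-4) + 33*3) = 8*(-25 + 104 + 99) = 8*178 = 1424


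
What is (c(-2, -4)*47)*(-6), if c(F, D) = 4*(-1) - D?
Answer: 0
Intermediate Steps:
c(F, D) = -4 - D
(c(-2, -4)*47)*(-6) = ((-4 - 1*(-4))*47)*(-6) = ((-4 + 4)*47)*(-6) = (0*47)*(-6) = 0*(-6) = 0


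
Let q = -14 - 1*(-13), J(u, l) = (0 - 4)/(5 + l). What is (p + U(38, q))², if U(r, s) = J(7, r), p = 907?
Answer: 1520766009/1849 ≈ 8.2248e+5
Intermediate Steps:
J(u, l) = -4/(5 + l)
q = -1 (q = -14 + 13 = -1)
U(r, s) = -4/(5 + r)
(p + U(38, q))² = (907 - 4/(5 + 38))² = (907 - 4/43)² = (38997/43)² = 1520766009/1849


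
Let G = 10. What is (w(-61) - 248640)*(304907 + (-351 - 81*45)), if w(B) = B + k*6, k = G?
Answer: -74818811951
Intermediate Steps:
k = 10
w(B) = 60 + B (w(B) = B + 10*6 = B + 60 = 60 + B)
(w(-61) - 248640)*(304907 + (-351 - 81*45)) = ((60 - 61) - 248640)*(304907 + (-351 - 81*45)) = (-1 - 248640)*(304907 + (-351 - 3645)) = -248641*(304907 - 3996) = -248641*300911 = -74818811951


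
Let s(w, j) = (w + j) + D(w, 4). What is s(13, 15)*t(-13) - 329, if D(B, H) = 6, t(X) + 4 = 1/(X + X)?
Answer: -6062/13 ≈ -466.31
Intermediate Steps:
t(X) = -4 + 1/(2*X) (t(X) = -4 + 1/(X + X) = -4 + 1/(2*X))
s(w, j) = 6 + j + w (s(w, j) = (w + j) + 6 = (j + w) + 6 = 6 + j + w)
s(13, 15)*t(-13) - 329 = (6 + 15 + 13)*(-4 + (1/2)/(-13)) - 329 = 34*(-4 + (1/2)*(-1/13)) - 329 = 34*(-4 - 1/26) - 329 = 34*(-105/26) - 329 = -1785/13 - 329 = -6062/13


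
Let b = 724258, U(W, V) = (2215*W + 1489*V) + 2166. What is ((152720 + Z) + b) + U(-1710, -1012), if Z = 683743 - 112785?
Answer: -3844416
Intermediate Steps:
U(W, V) = 2166 + 1489*V + 2215*W (U(W, V) = (1489*V + 2215*W) + 2166 = 2166 + 1489*V + 2215*W)
Z = 570958
((152720 + Z) + b) + U(-1710, -1012) = ((152720 + 570958) + 724258) + (2166 + 1489*(-1012) + 2215*(-1710)) = (723678 + 724258) + (2166 - 1506868 - 3787650) = 1447936 - 5292352 = -3844416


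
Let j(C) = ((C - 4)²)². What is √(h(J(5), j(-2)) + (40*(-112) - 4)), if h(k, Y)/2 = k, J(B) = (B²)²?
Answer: 7*I*√66 ≈ 56.868*I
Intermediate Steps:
J(B) = B⁴
j(C) = (-4 + C)⁴ (j(C) = ((-4 + C)²)² = (-4 + C)⁴)
h(k, Y) = 2*k
√(h(J(5), j(-2)) + (40*(-112) - 4)) = √(2*5⁴ + (40*(-112) - 4)) = √(2*625 + (-4480 - 4)) = √(1250 - 4484) = √(-3234) = 7*I*√66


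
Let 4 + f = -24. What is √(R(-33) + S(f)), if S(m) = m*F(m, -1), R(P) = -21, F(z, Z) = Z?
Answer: √7 ≈ 2.6458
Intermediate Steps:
f = -28 (f = -4 - 24 = -28)
S(m) = -m (S(m) = m*(-1) = -m)
√(R(-33) + S(f)) = √(-21 - 1*(-28)) = √(-21 + 28) = √7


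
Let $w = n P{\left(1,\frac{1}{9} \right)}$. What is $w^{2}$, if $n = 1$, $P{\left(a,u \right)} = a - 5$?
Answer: $16$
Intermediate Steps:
$P{\left(a,u \right)} = -5 + a$ ($P{\left(a,u \right)} = a - 5 = -5 + a$)
$w = -4$ ($w = 1 \left(-5 + 1\right) = 1 \left(-4\right) = -4$)
$w^{2} = \left(-4\right)^{2} = 16$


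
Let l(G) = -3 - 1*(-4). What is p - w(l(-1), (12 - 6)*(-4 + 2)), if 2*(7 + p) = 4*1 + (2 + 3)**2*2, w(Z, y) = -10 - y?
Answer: 18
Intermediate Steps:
l(G) = 1 (l(G) = -3 + 4 = 1)
p = 20 (p = -7 + (4*1 + (2 + 3)**2*2)/2 = -7 + (4 + 5**2*2)/2 = -7 + (4 + 25*2)/2 = -7 + (4 + 50)/2 = -7 + (1/2)*54 = -7 + 27 = 20)
p - w(l(-1), (12 - 6)*(-4 + 2)) = 20 - (-10 - (12 - 6)*(-4 + 2)) = 20 - (-10 - 6*(-2)) = 20 - (-10 - 1*(-12)) = 20 - (-10 + 12) = 20 - 1*2 = 20 - 2 = 18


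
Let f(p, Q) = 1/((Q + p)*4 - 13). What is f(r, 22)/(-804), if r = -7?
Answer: -1/37788 ≈ -2.6463e-5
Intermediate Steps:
f(p, Q) = 1/(-13 + 4*Q + 4*p) (f(p, Q) = 1/((4*Q + 4*p) - 13) = 1/(-13 + 4*Q + 4*p))
f(r, 22)/(-804) = 1/((-13 + 4*22 + 4*(-7))*(-804)) = -1/804/(-13 + 88 - 28) = -1/804/47 = (1/47)*(-1/804) = -1/37788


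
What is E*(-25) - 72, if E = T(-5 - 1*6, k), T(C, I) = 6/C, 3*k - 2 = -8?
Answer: -642/11 ≈ -58.364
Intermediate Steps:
k = -2 (k = ⅔ + (⅓)*(-8) = ⅔ - 8/3 = -2)
E = -6/11 (E = 6/(-5 - 1*6) = 6/(-5 - 6) = 6/(-11) = 6*(-1/11) = -6/11 ≈ -0.54545)
E*(-25) - 72 = -6/11*(-25) - 72 = 150/11 - 72 = -642/11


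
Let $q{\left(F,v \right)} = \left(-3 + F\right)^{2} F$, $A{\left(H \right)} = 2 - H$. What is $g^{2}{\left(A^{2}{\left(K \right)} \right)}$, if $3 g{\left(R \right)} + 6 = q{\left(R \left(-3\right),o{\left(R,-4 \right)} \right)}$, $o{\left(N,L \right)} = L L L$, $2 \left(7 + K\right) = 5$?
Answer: $\frac{2072264957046769}{4096} \approx 5.0592 \cdot 10^{11}$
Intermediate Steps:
$K = - \frac{9}{2}$ ($K = -7 + \frac{1}{2} \cdot 5 = -7 + \frac{5}{2} = - \frac{9}{2} \approx -4.5$)
$o{\left(N,L \right)} = L^{3}$ ($o{\left(N,L \right)} = L^{2} L = L^{3}$)
$q{\left(F,v \right)} = F \left(-3 + F\right)^{2}$
$g{\left(R \right)} = -2 - R \left(-3 - 3 R\right)^{2}$ ($g{\left(R \right)} = -2 + \frac{R \left(-3\right) \left(-3 + R \left(-3\right)\right)^{2}}{3} = -2 + \frac{- 3 R \left(-3 - 3 R\right)^{2}}{3} = -2 + \frac{\left(-3\right) R \left(-3 - 3 R\right)^{2}}{3} = -2 - R \left(-3 - 3 R\right)^{2}$)
$g^{2}{\left(A^{2}{\left(K \right)} \right)} = \left(-2 - 9 \left(2 - - \frac{9}{2}\right)^{2} \left(1 + \left(2 - - \frac{9}{2}\right)^{2}\right)^{2}\right)^{2} = \left(-2 - 9 \left(2 + \frac{9}{2}\right)^{2} \left(1 + \left(2 + \frac{9}{2}\right)^{2}\right)^{2}\right)^{2} = \left(-2 - 9 \left(\frac{13}{2}\right)^{2} \left(1 + \left(\frac{13}{2}\right)^{2}\right)^{2}\right)^{2} = \left(-2 - \frac{1521 \left(1 + \frac{169}{4}\right)^{2}}{4}\right)^{2} = \left(-2 - \frac{1521 \left(\frac{173}{4}\right)^{2}}{4}\right)^{2} = \left(-2 - \frac{1521}{4} \cdot \frac{29929}{16}\right)^{2} = \left(-2 - \frac{45522009}{64}\right)^{2} = \left(- \frac{45522137}{64}\right)^{2} = \frac{2072264957046769}{4096}$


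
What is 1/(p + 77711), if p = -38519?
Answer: 1/39192 ≈ 2.5515e-5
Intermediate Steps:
1/(p + 77711) = 1/(-38519 + 77711) = 1/39192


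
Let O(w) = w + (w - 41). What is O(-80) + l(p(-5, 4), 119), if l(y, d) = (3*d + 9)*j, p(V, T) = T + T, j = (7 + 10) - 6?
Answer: 3825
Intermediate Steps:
O(w) = -41 + 2*w (O(w) = w + (-41 + w) = -41 + 2*w)
j = 11 (j = 17 - 6 = 11)
p(V, T) = 2*T
l(y, d) = 99 + 33*d (l(y, d) = (3*d + 9)*11 = (9 + 3*d)*11 = 99 + 33*d)
O(-80) + l(p(-5, 4), 119) = (-41 + 2*(-80)) + (99 + 33*119) = (-41 - 160) + (99 + 3927) = -201 + 4026 = 3825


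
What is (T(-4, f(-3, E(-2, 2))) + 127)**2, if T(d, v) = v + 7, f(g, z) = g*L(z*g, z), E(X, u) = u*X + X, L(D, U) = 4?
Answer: 14884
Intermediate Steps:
E(X, u) = X + X*u (E(X, u) = X*u + X = X + X*u)
f(g, z) = 4*g (f(g, z) = g*4 = 4*g)
T(d, v) = 7 + v
(T(-4, f(-3, E(-2, 2))) + 127)**2 = ((7 + 4*(-3)) + 127)**2 = ((7 - 12) + 127)**2 = (-5 + 127)**2 = 122**2 = 14884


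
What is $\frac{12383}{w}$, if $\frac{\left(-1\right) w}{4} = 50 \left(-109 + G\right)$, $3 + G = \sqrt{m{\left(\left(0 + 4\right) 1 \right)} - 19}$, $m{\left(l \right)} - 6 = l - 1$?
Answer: $\frac{86681}{156925} + \frac{12383 i \sqrt{10}}{2510800} \approx 0.55237 + 0.015596 i$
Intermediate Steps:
$m{\left(l \right)} = 5 + l$ ($m{\left(l \right)} = 6 + \left(l - 1\right) = 6 + \left(-1 + l\right) = 5 + l$)
$G = -3 + i \sqrt{10}$ ($G = -3 + \sqrt{\left(5 + \left(0 + 4\right) 1\right) - 19} = -3 + \sqrt{\left(5 + 4 \cdot 1\right) - 19} = -3 + \sqrt{\left(5 + 4\right) - 19} = -3 + \sqrt{9 - 19} = -3 + \sqrt{-10} = -3 + i \sqrt{10} \approx -3.0 + 3.1623 i$)
$w = 22400 - 200 i \sqrt{10}$ ($w = - 4 \cdot 50 \left(-109 - \left(3 - i \sqrt{10}\right)\right) = - 4 \cdot 50 \left(-112 + i \sqrt{10}\right) = - 4 \left(-5600 + 50 i \sqrt{10}\right) = 22400 - 200 i \sqrt{10} \approx 22400.0 - 632.46 i$)
$\frac{12383}{w} = \frac{12383}{22400 - 200 i \sqrt{10}}$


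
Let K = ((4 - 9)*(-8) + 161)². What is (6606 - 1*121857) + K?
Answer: -74850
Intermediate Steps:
K = 40401 (K = (-5*(-8) + 161)² = (40 + 161)² = 201² = 40401)
(6606 - 1*121857) + K = (6606 - 1*121857) + 40401 = (6606 - 121857) + 40401 = -115251 + 40401 = -74850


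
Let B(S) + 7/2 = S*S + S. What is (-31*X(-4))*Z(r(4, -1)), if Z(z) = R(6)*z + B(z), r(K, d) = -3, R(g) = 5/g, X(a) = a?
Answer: 0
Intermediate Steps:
B(S) = -7/2 + S + S² (B(S) = -7/2 + (S*S + S) = -7/2 + (S² + S) = -7/2 + (S + S²) = -7/2 + S + S²)
Z(z) = -7/2 + z² + 11*z/6 (Z(z) = (5/6)*z + (-7/2 + z + z²) = (5*(⅙))*z + (-7/2 + z + z²) = 5*z/6 + (-7/2 + z + z²) = -7/2 + z² + 11*z/6)
(-31*X(-4))*Z(r(4, -1)) = (-31*(-4))*(-7/2 + (-3)² + (11/6)*(-3)) = 124*(-7/2 + 9 - 11/2) = 124*0 = 0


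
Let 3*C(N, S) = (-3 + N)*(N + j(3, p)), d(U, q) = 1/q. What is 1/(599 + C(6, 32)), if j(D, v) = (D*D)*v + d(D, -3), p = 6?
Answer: 3/1976 ≈ 0.0015182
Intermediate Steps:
d(U, q) = 1/q
j(D, v) = -⅓ + v*D² (j(D, v) = (D*D)*v + 1/(-3) = D²*v - ⅓ = v*D² - ⅓ = -⅓ + v*D²)
C(N, S) = (-3 + N)*(161/3 + N)/3 (C(N, S) = ((-3 + N)*(N + (-⅓ + 6*3²)))/3 = ((-3 + N)*(N + (-⅓ + 6*9)))/3 = ((-3 + N)*(N + (-⅓ + 54)))/3 = ((-3 + N)*(N + 161/3))/3 = ((-3 + N)*(161/3 + N))/3 = (-3 + N)*(161/3 + N)/3)
1/(599 + C(6, 32)) = 1/(599 + (-161/3 + (⅓)*6² + (152/9)*6)) = 1/(599 + (-161/3 + (⅓)*36 + 304/3)) = 1/(599 + (-161/3 + 12 + 304/3)) = 1/(599 + 179/3) = 1/(1976/3) = 3/1976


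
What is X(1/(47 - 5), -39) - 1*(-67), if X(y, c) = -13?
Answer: 54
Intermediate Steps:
X(1/(47 - 5), -39) - 1*(-67) = -13 - 1*(-67) = -13 + 67 = 54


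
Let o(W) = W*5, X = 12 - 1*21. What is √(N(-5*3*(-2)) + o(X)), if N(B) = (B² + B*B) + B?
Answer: √1785 ≈ 42.249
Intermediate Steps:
X = -9 (X = 12 - 21 = -9)
N(B) = B + 2*B² (N(B) = (B² + B²) + B = 2*B² + B = B + 2*B²)
o(W) = 5*W
√(N(-5*3*(-2)) + o(X)) = √((-5*3*(-2))*(1 + 2*(-5*3*(-2))) + 5*(-9)) = √((-15*(-2))*(1 + 2*(-15*(-2))) - 45) = √(30*(1 + 2*30) - 45) = √(30*(1 + 60) - 45) = √(30*61 - 45) = √(1830 - 45) = √1785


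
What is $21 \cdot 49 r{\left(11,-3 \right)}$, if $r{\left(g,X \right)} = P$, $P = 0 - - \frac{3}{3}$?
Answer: $1029$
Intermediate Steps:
$P = 1$ ($P = 0 - \left(-3\right) \frac{1}{3} = 0 - -1 = 0 + 1 = 1$)
$r{\left(g,X \right)} = 1$
$21 \cdot 49 r{\left(11,-3 \right)} = 21 \cdot 49 \cdot 1 = 1029 \cdot 1 = 1029$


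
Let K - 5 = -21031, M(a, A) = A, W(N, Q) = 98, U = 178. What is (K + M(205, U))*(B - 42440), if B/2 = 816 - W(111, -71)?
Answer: 854851392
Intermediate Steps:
K = -21026 (K = 5 - 21031 = -21026)
B = 1436 (B = 2*(816 - 1*98) = 2*(816 - 98) = 2*718 = 1436)
(K + M(205, U))*(B - 42440) = (-21026 + 178)*(1436 - 42440) = -20848*(-41004) = 854851392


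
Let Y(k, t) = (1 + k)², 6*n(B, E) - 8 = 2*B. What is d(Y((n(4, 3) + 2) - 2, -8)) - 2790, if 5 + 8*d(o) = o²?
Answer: -448421/162 ≈ -2768.0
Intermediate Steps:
n(B, E) = 4/3 + B/3 (n(B, E) = 4/3 + (2*B)/6 = 4/3 + B/3)
d(o) = -5/8 + o²/8
d(Y((n(4, 3) + 2) - 2, -8)) - 2790 = (-5/8 + ((1 + (((4/3 + (⅓)*4) + 2) - 2))²)²/8) - 2790 = (-5/8 + ((1 + (((4/3 + 4/3) + 2) - 2))²)²/8) - 2790 = (-5/8 + ((1 + ((8/3 + 2) - 2))²)²/8) - 2790 = (-5/8 + ((1 + (14/3 - 2))²)²/8) - 2790 = (-5/8 + ((1 + 8/3)²)²/8) - 2790 = (-5/8 + ((11/3)²)²/8) - 2790 = (-5/8 + (121/9)²/8) - 2790 = (-5/8 + (⅛)*(14641/81)) - 2790 = (-5/8 + 14641/648) - 2790 = 3559/162 - 2790 = -448421/162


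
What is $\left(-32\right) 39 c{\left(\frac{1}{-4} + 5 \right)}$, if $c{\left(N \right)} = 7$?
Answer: $-8736$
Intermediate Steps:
$\left(-32\right) 39 c{\left(\frac{1}{-4} + 5 \right)} = \left(-32\right) 39 \cdot 7 = \left(-1248\right) 7 = -8736$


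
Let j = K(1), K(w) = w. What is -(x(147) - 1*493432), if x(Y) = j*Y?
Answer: 493285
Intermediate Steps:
j = 1
x(Y) = Y (x(Y) = 1*Y = Y)
-(x(147) - 1*493432) = -(147 - 1*493432) = -(147 - 493432) = -1*(-493285) = 493285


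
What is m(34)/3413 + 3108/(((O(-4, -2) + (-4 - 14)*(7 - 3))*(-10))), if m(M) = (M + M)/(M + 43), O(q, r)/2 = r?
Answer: 204209297/49932190 ≈ 4.0897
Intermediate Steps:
O(q, r) = 2*r
m(M) = 2*M/(43 + M) (m(M) = (2*M)/(43 + M) = 2*M/(43 + M))
m(34)/3413 + 3108/(((O(-4, -2) + (-4 - 14)*(7 - 3))*(-10))) = (2*34/(43 + 34))/3413 + 3108/(((2*(-2) + (-4 - 14)*(7 - 3))*(-10))) = (2*34/77)*(1/3413) + 3108/(((-4 - 18*4)*(-10))) = (2*34*(1/77))*(1/3413) + 3108/(((-4 - 72)*(-10))) = (68/77)*(1/3413) + 3108/((-76*(-10))) = 68/262801 + 3108/760 = 68/262801 + 3108*(1/760) = 68/262801 + 777/190 = 204209297/49932190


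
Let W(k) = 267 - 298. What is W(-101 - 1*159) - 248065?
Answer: -248096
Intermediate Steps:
W(k) = -31
W(-101 - 1*159) - 248065 = -31 - 248065 = -248096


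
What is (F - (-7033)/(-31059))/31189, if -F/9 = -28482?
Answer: 7961594909/968699151 ≈ 8.2189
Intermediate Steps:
F = 256338 (F = -9*(-28482) = 256338)
(F - (-7033)/(-31059))/31189 = (256338 - (-7033)/(-31059))/31189 = (256338 - (-7033)*(-1)/31059)*(1/31189) = (256338 - 1*7033/31059)*(1/31189) = (256338 - 7033/31059)*(1/31189) = (7961594909/31059)*(1/31189) = 7961594909/968699151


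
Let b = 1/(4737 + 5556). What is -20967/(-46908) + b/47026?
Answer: 563824319473/1261404638508 ≈ 0.44698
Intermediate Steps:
b = 1/10293 ≈ 9.7153e-5
-20967/(-46908) + b/47026 = -20967/(-46908) + (1/10293)/47026 = -20967*(-1/46908) + (1/10293)*(1/47026) = 6989/15636 + 1/484038618 = 563824319473/1261404638508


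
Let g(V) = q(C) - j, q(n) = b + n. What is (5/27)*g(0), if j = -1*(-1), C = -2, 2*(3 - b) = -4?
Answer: 10/27 ≈ 0.37037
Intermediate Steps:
b = 5 (b = 3 - ½*(-4) = 3 + 2 = 5)
q(n) = 5 + n
j = 1
g(V) = 2 (g(V) = (5 - 2) - 1*1 = 3 - 1 = 2)
(5/27)*g(0) = (5/27)*2 = 10/27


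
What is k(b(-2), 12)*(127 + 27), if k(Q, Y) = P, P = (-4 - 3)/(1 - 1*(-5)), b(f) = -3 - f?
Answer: -539/3 ≈ -179.67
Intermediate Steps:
P = -7/6 (P = -7/(1 + 5) = -7/6 ≈ -1.1667)
k(Q, Y) = -7/6
k(b(-2), 12)*(127 + 27) = -7*(127 + 27)/6 = -7/6*154 = -539/3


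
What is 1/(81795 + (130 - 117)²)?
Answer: 1/81964 ≈ 1.2200e-5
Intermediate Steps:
1/(81795 + (130 - 117)²) = 1/(81795 + 13²) = 1/(81795 + 169) = 1/81964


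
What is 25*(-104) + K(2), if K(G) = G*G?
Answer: -2596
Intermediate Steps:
K(G) = G**2
25*(-104) + K(2) = 25*(-104) + 2**2 = -2600 + 4 = -2596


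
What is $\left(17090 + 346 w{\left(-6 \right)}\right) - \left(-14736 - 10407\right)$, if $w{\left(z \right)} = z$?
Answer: $40157$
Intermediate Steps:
$\left(17090 + 346 w{\left(-6 \right)}\right) - \left(-14736 - 10407\right) = \left(17090 + 346 \left(-6\right)\right) - \left(-14736 - 10407\right) = \left(17090 - 2076\right) - -25143 = 15014 + 25143 = 40157$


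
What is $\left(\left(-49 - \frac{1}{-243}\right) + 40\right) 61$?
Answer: $- \frac{133346}{243} \approx -548.75$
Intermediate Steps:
$\left(\left(-49 - \frac{1}{-243}\right) + 40\right) 61 = \left(\left(-49 - - \frac{1}{243}\right) + 40\right) 61 = \left(\left(-49 + \frac{1}{243}\right) + 40\right) 61 = \left(- \frac{11906}{243} + 40\right) 61 = \left(- \frac{2186}{243}\right) 61 = - \frac{133346}{243}$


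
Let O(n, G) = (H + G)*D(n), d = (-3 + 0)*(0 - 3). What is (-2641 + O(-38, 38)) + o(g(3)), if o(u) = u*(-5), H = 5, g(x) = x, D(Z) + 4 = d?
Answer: -2441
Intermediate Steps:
d = 9 (d = -3*(-3) = 9)
D(Z) = 5 (D(Z) = -4 + 9 = 5)
O(n, G) = 25 + 5*G (O(n, G) = (5 + G)*5 = 25 + 5*G)
o(u) = -5*u
(-2641 + O(-38, 38)) + o(g(3)) = (-2641 + (25 + 5*38)) - 5*3 = (-2641 + (25 + 190)) - 15 = (-2641 + 215) - 15 = -2426 - 15 = -2441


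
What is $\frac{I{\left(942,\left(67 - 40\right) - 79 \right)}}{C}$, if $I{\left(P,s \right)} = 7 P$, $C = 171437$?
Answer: $\frac{942}{24491} \approx 0.038463$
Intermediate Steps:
$\frac{I{\left(942,\left(67 - 40\right) - 79 \right)}}{C} = \frac{7 \cdot 942}{171437} = 6594 \cdot \frac{1}{171437} = \frac{942}{24491}$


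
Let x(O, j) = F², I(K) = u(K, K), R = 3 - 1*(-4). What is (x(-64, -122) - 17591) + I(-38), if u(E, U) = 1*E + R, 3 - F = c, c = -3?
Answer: -17586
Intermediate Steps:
R = 7 (R = 3 + 4 = 7)
F = 6 (F = 3 - 1*(-3) = 3 + 3 = 6)
u(E, U) = 7 + E (u(E, U) = 1*E + 7 = E + 7 = 7 + E)
I(K) = 7 + K
x(O, j) = 36 (x(O, j) = 6² = 36)
(x(-64, -122) - 17591) + I(-38) = (36 - 17591) + (7 - 38) = -17555 - 31 = -17586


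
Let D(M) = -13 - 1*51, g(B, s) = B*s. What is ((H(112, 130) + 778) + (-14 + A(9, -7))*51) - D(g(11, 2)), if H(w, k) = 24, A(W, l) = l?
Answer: -205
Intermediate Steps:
D(M) = -64 (D(M) = -13 - 51 = -64)
((H(112, 130) + 778) + (-14 + A(9, -7))*51) - D(g(11, 2)) = ((24 + 778) + (-14 - 7)*51) - 1*(-64) = (802 - 21*51) + 64 = (802 - 1071) + 64 = -269 + 64 = -205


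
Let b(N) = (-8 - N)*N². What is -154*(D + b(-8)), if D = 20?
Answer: -3080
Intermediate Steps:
b(N) = N²*(-8 - N)
-154*(D + b(-8)) = -154*(20 + (-8)²*(-8 - 1*(-8))) = -154*(20 + 64*(-8 + 8)) = -154*(20 + 64*0) = -154*(20 + 0) = -154*20 = -3080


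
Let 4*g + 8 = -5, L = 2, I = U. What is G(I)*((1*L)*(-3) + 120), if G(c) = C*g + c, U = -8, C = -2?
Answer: -171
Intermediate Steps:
I = -8
g = -13/4 (g = -2 + (¼)*(-5) = -2 - 5/4 = -13/4 ≈ -3.2500)
G(c) = 13/2 + c (G(c) = -2*(-13/4) + c = 13/2 + c)
G(I)*((1*L)*(-3) + 120) = (13/2 - 8)*((1*2)*(-3) + 120) = -3*(2*(-3) + 120)/2 = -3*(-6 + 120)/2 = -3/2*114 = -171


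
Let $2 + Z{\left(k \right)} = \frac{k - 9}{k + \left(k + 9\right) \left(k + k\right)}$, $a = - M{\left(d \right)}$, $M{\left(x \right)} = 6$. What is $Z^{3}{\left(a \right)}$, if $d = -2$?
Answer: $- \frac{12167}{2744} \approx -4.434$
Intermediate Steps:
$a = -6$ ($a = \left(-1\right) 6 = -6$)
$Z{\left(k \right)} = -2 + \frac{-9 + k}{k + 2 k \left(9 + k\right)}$ ($Z{\left(k \right)} = -2 + \frac{k - 9}{k + \left(k + 9\right) \left(k + k\right)} = -2 + \frac{-9 + k}{k + \left(9 + k\right) 2 k} = -2 + \frac{-9 + k}{k + 2 k \left(9 + k\right)}$)
$Z^{3}{\left(a \right)} = \left(\frac{-9 - -222 - 4 \left(-6\right)^{2}}{\left(-6\right) \left(19 + 2 \left(-6\right)\right)}\right)^{3} = \left(- \frac{-9 + 222 - 144}{6 \left(19 - 12\right)}\right)^{3} = \left(- \frac{-9 + 222 - 144}{6 \cdot 7}\right)^{3} = \left(\left(- \frac{1}{6}\right) \frac{1}{7} \cdot 69\right)^{3} = \left(- \frac{23}{14}\right)^{3} = - \frac{12167}{2744}$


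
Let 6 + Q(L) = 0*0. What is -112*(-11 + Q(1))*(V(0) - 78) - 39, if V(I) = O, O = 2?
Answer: -144743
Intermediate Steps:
Q(L) = -6 (Q(L) = -6 + 0*0 = -6 + 0 = -6)
V(I) = 2
-112*(-11 + Q(1))*(V(0) - 78) - 39 = -112*(-11 - 6)*(2 - 78) - 39 = -(-1904)*(-76) - 39 = -112*1292 - 39 = -144704 - 39 = -144743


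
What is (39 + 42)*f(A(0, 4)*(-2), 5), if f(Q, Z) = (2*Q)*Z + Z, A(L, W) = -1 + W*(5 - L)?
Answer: -30375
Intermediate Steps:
f(Q, Z) = Z + 2*Q*Z (f(Q, Z) = 2*Q*Z + Z = Z + 2*Q*Z)
(39 + 42)*f(A(0, 4)*(-2), 5) = (39 + 42)*(5*(1 + 2*((-1 + 5*4 - 1*0*4)*(-2)))) = 81*(5*(1 + 2*((-1 + 20 + 0)*(-2)))) = 81*(5*(1 + 2*(19*(-2)))) = 81*(5*(1 + 2*(-38))) = 81*(5*(1 - 76)) = 81*(5*(-75)) = 81*(-375) = -30375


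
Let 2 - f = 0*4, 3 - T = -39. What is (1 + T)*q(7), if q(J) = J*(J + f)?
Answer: 2709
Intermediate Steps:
T = 42 (T = 3 - 1*(-39) = 3 + 39 = 42)
f = 2 (f = 2 - 0*4 = 2 - 1*0 = 2 + 0 = 2)
q(J) = J*(2 + J) (q(J) = J*(J + 2) = J*(2 + J))
(1 + T)*q(7) = (1 + 42)*(7*(2 + 7)) = 43*(7*9) = 43*63 = 2709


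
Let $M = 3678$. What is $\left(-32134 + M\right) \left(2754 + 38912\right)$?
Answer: $-1185647696$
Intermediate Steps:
$\left(-32134 + M\right) \left(2754 + 38912\right) = \left(-32134 + 3678\right) \left(2754 + 38912\right) = \left(-28456\right) 41666 = -1185647696$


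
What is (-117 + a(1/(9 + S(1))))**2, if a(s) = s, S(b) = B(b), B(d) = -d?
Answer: 874225/64 ≈ 13660.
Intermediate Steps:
S(b) = -b
(-117 + a(1/(9 + S(1))))**2 = (-117 + 1/(9 - 1*1))**2 = (-117 + 1/(9 - 1))**2 = (-117 + 1/8)**2 = (-935/8)**2 = 874225/64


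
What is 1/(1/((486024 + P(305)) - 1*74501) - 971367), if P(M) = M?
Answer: -411828/400036128875 ≈ -1.0295e-6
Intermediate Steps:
1/(1/((486024 + P(305)) - 1*74501) - 971367) = 1/(1/((486024 + 305) - 1*74501) - 971367) = 1/(1/(486329 - 74501) - 971367) = 1/(1/411828 - 971367) = 1/(-400036128875/411828) = -411828/400036128875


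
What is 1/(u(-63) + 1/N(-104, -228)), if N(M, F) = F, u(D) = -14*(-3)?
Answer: 228/9575 ≈ 0.023812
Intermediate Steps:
u(D) = 42
1/(u(-63) + 1/N(-104, -228)) = 1/(42 + 1/(-228)) = 1/(42 - 1/228) = 1/(9575/228) = 228/9575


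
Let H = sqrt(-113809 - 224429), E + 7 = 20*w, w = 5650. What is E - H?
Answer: 112993 - 3*I*sqrt(37582) ≈ 1.1299e+5 - 581.58*I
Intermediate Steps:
E = 112993 (E = -7 + 20*5650 = -7 + 113000 = 112993)
H = 3*I*sqrt(37582) (H = sqrt(-338238) = 3*I*sqrt(37582) ≈ 581.58*I)
E - H = 112993 - 3*I*sqrt(37582)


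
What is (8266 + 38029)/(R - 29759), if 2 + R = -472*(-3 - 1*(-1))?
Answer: -46295/28817 ≈ -1.6065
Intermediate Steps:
R = 942 (R = -2 - 472*(-3 - 1*(-1)) = -2 - 472*(-3 + 1) = -2 - 472*(-2) = -2 + 944 = 942)
(8266 + 38029)/(R - 29759) = (8266 + 38029)/(942 - 29759) = 46295/(-28817) = 46295*(-1/28817) = -46295/28817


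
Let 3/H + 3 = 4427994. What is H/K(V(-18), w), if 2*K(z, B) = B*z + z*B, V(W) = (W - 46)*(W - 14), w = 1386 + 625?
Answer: 1/6078934972416 ≈ 1.6450e-13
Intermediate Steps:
w = 2011
H = 1/1475997 (H = 3/(-3 + 4427994) = 3/4427991 = 3*(1/4427991) = 1/1475997 ≈ 6.7751e-7)
V(W) = (-46 + W)*(-14 + W)
K(z, B) = B*z (K(z, B) = (B*z + z*B)/2 = (B*z + B*z)/2 = (2*B*z)/2 = B*z)
H/K(V(-18), w) = 1/(1475997*((2011*(644 + (-18)² - 60*(-18))))) = 1/(1475997*((2011*(644 + 324 + 1080)))) = 1/(1475997*((2011*2048))) = (1/1475997)/4118528 = (1/1475997)*(1/4118528) = 1/6078934972416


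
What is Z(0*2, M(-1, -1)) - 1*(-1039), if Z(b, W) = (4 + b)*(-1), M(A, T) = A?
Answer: 1035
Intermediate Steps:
Z(b, W) = -4 - b
Z(0*2, M(-1, -1)) - 1*(-1039) = (-4 - 0*2) - 1*(-1039) = (-4 - 1*0) + 1039 = (-4 + 0) + 1039 = -4 + 1039 = 1035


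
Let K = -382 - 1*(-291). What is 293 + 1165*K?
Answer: -105722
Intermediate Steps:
K = -91 (K = -382 + 291 = -91)
293 + 1165*K = 293 + 1165*(-91) = 293 - 106015 = -105722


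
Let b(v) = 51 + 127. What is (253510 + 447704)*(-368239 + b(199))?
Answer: -258089526054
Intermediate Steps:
b(v) = 178
(253510 + 447704)*(-368239 + b(199)) = (253510 + 447704)*(-368239 + 178) = 701214*(-368061) = -258089526054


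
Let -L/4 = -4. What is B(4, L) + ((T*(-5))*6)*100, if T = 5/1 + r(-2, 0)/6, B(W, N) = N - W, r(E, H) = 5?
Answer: -17488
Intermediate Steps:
L = 16 (L = -4*(-4) = 16)
T = 35/6 (T = 5/1 + 5/6 = 5*1 + 5*(⅙) = 5 + ⅚ = 35/6 ≈ 5.8333)
B(4, L) + ((T*(-5))*6)*100 = (16 - 1*4) + (((35/6)*(-5))*6)*100 = (16 - 4) - 175/6*6*100 = 12 - 175*100 = 12 - 17500 = -17488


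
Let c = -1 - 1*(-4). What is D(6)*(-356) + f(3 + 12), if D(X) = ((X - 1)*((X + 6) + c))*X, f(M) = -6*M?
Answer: -160290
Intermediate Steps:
c = 3 (c = -1 + 4 = 3)
D(X) = X*(-1 + X)*(9 + X) (D(X) = ((X - 1)*((X + 6) + 3))*X = ((-1 + X)*((6 + X) + 3))*X = ((-1 + X)*(9 + X))*X = X*(-1 + X)*(9 + X))
D(6)*(-356) + f(3 + 12) = (6*(-9 + 6² + 8*6))*(-356) - 6*(3 + 12) = (6*(-9 + 36 + 48))*(-356) - 6*15 = (6*75)*(-356) - 90 = 450*(-356) - 90 = -160200 - 90 = -160290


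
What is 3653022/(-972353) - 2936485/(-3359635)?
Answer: -1883504113553/653350234231 ≈ -2.8828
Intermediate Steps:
3653022/(-972353) - 2936485/(-3359635) = 3653022*(-1/972353) - 2936485*(-1/3359635) = -3653022/972353 + 587297/671927 = -1883504113553/653350234231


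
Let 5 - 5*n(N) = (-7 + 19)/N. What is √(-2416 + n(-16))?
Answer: I*√241485/10 ≈ 49.141*I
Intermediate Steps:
n(N) = 1 - 12/(5*N) (n(N) = 1 - (-7 + 19)/(5*N) = 1 - 12/(5*N))
√(-2416 + n(-16)) = √(-2416 + (-12/5 - 16)/(-16)) = √(-2416 - 1/16*(-92/5)) = √(-2416 + 23/20) = √(-48297/20) = I*√241485/10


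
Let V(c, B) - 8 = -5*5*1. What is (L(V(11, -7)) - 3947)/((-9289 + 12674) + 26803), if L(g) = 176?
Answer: -3771/30188 ≈ -0.12492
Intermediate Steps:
V(c, B) = -17 (V(c, B) = 8 - 5*5*1 = 8 - 25*1 = 8 - 25 = -17)
(L(V(11, -7)) - 3947)/((-9289 + 12674) + 26803) = (176 - 3947)/((-9289 + 12674) + 26803) = -3771/(3385 + 26803) = -3771/30188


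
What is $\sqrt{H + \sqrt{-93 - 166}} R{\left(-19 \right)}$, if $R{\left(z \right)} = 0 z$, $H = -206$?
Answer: $0$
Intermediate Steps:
$R{\left(z \right)} = 0$
$\sqrt{H + \sqrt{-93 - 166}} R{\left(-19 \right)} = \sqrt{-206 + \sqrt{-93 - 166}} \cdot 0 = \sqrt{-206 + \sqrt{-259}} \cdot 0 = \sqrt{-206 + i \sqrt{259}} \cdot 0 = 0$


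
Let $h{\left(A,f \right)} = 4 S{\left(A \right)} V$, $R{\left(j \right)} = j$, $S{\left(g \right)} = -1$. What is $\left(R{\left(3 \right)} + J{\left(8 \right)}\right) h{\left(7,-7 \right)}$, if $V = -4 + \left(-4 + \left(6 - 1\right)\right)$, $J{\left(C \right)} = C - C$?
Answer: $36$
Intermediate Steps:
$J{\left(C \right)} = 0$
$V = -3$ ($V = -4 + \left(-4 + \left(6 - 1\right)\right) = -4 + \left(-4 + 5\right) = -4 + 1 = -3$)
$h{\left(A,f \right)} = 12$ ($h{\left(A,f \right)} = 4 \left(-1\right) \left(-3\right) = \left(-4\right) \left(-3\right) = 12$)
$\left(R{\left(3 \right)} + J{\left(8 \right)}\right) h{\left(7,-7 \right)} = \left(3 + 0\right) 12 = 3 \cdot 12 = 36$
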